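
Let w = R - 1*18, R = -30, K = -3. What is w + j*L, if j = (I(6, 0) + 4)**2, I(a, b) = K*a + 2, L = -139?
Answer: -20064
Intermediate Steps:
I(a, b) = 2 - 3*a (I(a, b) = -3*a + 2 = 2 - 3*a)
w = -48 (w = -30 - 1*18 = -30 - 18 = -48)
j = 144 (j = ((2 - 3*6) + 4)**2 = ((2 - 18) + 4)**2 = (-16 + 4)**2 = (-12)**2 = 144)
w + j*L = -48 + 144*(-139) = -48 - 20016 = -20064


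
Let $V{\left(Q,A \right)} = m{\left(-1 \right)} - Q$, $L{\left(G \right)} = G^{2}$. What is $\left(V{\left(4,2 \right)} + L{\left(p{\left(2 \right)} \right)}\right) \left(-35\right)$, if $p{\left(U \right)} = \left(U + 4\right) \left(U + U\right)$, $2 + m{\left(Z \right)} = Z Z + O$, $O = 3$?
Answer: $-20090$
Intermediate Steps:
$m{\left(Z \right)} = 1 + Z^{2}$ ($m{\left(Z \right)} = -2 + \left(Z Z + 3\right) = -2 + \left(Z^{2} + 3\right) = -2 + \left(3 + Z^{2}\right) = 1 + Z^{2}$)
$p{\left(U \right)} = 2 U \left(4 + U\right)$ ($p{\left(U \right)} = \left(4 + U\right) 2 U = 2 U \left(4 + U\right)$)
$V{\left(Q,A \right)} = 2 - Q$ ($V{\left(Q,A \right)} = \left(1 + \left(-1\right)^{2}\right) - Q = \left(1 + 1\right) - Q = 2 - Q$)
$\left(V{\left(4,2 \right)} + L{\left(p{\left(2 \right)} \right)}\right) \left(-35\right) = \left(\left(2 - 4\right) + \left(2 \cdot 2 \left(4 + 2\right)\right)^{2}\right) \left(-35\right) = \left(\left(2 - 4\right) + \left(2 \cdot 2 \cdot 6\right)^{2}\right) \left(-35\right) = \left(-2 + 24^{2}\right) \left(-35\right) = \left(-2 + 576\right) \left(-35\right) = 574 \left(-35\right) = -20090$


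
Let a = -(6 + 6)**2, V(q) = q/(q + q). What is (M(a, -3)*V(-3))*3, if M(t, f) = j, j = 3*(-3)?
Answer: -27/2 ≈ -13.500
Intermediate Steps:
V(q) = 1/2 (V(q) = q/((2*q)) = (1/(2*q))*q = 1/2)
a = -144 (a = -1*12**2 = -1*144 = -144)
j = -9
M(t, f) = -9
(M(a, -3)*V(-3))*3 = -9*1/2*3 = -9/2*3 = -27/2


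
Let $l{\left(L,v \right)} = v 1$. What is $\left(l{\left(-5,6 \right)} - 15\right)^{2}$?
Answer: $81$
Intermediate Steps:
$l{\left(L,v \right)} = v$
$\left(l{\left(-5,6 \right)} - 15\right)^{2} = \left(6 - 15\right)^{2} = \left(-9\right)^{2} = 81$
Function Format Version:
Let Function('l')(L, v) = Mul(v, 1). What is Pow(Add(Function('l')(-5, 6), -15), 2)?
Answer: 81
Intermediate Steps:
Function('l')(L, v) = v
Pow(Add(Function('l')(-5, 6), -15), 2) = Pow(Add(6, -15), 2) = Pow(-9, 2) = 81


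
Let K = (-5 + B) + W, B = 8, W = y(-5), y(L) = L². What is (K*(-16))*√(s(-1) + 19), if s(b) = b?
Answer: -1344*√2 ≈ -1900.7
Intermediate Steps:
W = 25 (W = (-5)² = 25)
K = 28 (K = (-5 + 8) + 25 = 3 + 25 = 28)
(K*(-16))*√(s(-1) + 19) = (28*(-16))*√(-1 + 19) = -1344*√2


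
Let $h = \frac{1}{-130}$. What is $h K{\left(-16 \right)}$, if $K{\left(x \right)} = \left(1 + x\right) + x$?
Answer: $\frac{31}{130} \approx 0.23846$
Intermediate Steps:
$h = - \frac{1}{130} \approx -0.0076923$
$K{\left(x \right)} = 1 + 2 x$
$h K{\left(-16 \right)} = - \frac{1 + 2 \left(-16\right)}{130} = - \frac{1 - 32}{130} = \left(- \frac{1}{130}\right) \left(-31\right) = \frac{31}{130}$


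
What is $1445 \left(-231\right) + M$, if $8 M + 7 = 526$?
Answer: $- \frac{2669841}{8} \approx -3.3373 \cdot 10^{5}$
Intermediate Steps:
$M = \frac{519}{8}$ ($M = - \frac{7}{8} + \frac{1}{8} \cdot 526 = - \frac{7}{8} + \frac{263}{4} = \frac{519}{8} \approx 64.875$)
$1445 \left(-231\right) + M = 1445 \left(-231\right) + \frac{519}{8} = -333795 + \frac{519}{8} = - \frac{2669841}{8}$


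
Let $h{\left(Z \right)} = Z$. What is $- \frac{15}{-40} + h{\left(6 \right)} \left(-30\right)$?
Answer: $- \frac{1437}{8} \approx -179.63$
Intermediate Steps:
$- \frac{15}{-40} + h{\left(6 \right)} \left(-30\right) = - \frac{15}{-40} + 6 \left(-30\right) = \left(-15\right) \left(- \frac{1}{40}\right) - 180 = \frac{3}{8} - 180 = - \frac{1437}{8}$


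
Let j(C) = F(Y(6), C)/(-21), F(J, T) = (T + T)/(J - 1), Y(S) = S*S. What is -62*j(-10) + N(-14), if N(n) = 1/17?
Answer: -4069/2499 ≈ -1.6283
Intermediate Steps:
Y(S) = S**2
F(J, T) = 2*T/(-1 + J) (F(J, T) = (2*T)/(-1 + J) = 2*T/(-1 + J))
N(n) = 1/17
j(C) = -2*C/735 (j(C) = (2*C/(-1 + 6**2))/(-21) = (2*C/(-1 + 36))*(-1/21) = (2*C/35)*(-1/21) = -2*C/735)
-62*j(-10) + N(-14) = -(-124)*(-10)/735 + 1/17 = -62*4/147 + 1/17 = -248/147 + 1/17 = -4069/2499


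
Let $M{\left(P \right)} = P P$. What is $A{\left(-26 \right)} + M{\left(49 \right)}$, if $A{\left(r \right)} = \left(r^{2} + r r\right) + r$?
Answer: $3727$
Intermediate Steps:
$M{\left(P \right)} = P^{2}$
$A{\left(r \right)} = r + 2 r^{2}$ ($A{\left(r \right)} = \left(r^{2} + r^{2}\right) + r = 2 r^{2} + r = r + 2 r^{2}$)
$A{\left(-26 \right)} + M{\left(49 \right)} = - 26 \left(1 + 2 \left(-26\right)\right) + 49^{2} = - 26 \left(1 - 52\right) + 2401 = \left(-26\right) \left(-51\right) + 2401 = 1326 + 2401 = 3727$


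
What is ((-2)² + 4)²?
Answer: 64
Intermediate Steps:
((-2)² + 4)² = (4 + 4)² = 8² = 64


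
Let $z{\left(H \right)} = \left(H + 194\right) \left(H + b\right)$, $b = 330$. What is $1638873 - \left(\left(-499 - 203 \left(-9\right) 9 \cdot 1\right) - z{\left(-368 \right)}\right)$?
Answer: $1629541$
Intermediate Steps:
$z{\left(H \right)} = \left(194 + H\right) \left(330 + H\right)$ ($z{\left(H \right)} = \left(H + 194\right) \left(H + 330\right) = \left(194 + H\right) \left(330 + H\right)$)
$1638873 - \left(\left(-499 - 203 \left(-9\right) 9 \cdot 1\right) - z{\left(-368 \right)}\right) = 1638873 - \left(\left(-499 - 203 \left(-9\right) 9 \cdot 1\right) - \left(64020 + \left(-368\right)^{2} + 524 \left(-368\right)\right)\right) = 1638873 - \left(\left(-499 - 203 \left(\left(-81\right) 1\right)\right) - \left(64020 + 135424 - 192832\right)\right) = 1638873 - \left(\left(-499 - -16443\right) - 6612\right) = 1638873 - \left(\left(-499 + 16443\right) - 6612\right) = 1638873 - \left(15944 - 6612\right) = 1638873 - 9332 = 1629541$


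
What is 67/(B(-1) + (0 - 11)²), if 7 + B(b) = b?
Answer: 67/113 ≈ 0.59292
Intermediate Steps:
B(b) = -7 + b
67/(B(-1) + (0 - 11)²) = 67/((-7 - 1) + (0 - 11)²) = 67/(-8 + (-11)²) = 67/(-8 + 121) = 67/113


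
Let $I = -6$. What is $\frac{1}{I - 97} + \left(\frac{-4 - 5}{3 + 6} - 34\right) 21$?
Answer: $- \frac{75706}{103} \approx -735.01$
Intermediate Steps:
$\frac{1}{I - 97} + \left(\frac{-4 - 5}{3 + 6} - 34\right) 21 = \frac{1}{-6 - 97} + \left(\frac{-4 - 5}{3 + 6} - 34\right) 21 = \frac{1}{-103} + \left(- \frac{9}{9} - 34\right) 21 = - \frac{1}{103} + \left(\left(-9\right) \frac{1}{9} - 34\right) 21 = - \frac{1}{103} + \left(-1 - 34\right) 21 = - \frac{1}{103} - 735 = - \frac{75706}{103}$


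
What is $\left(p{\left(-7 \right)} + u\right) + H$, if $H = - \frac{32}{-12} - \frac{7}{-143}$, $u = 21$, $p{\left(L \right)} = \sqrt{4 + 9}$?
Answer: $\frac{10174}{429} + \sqrt{13} \approx 27.321$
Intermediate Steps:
$p{\left(L \right)} = \sqrt{13}$
$H = \frac{1165}{429}$ ($H = \left(-32\right) \left(- \frac{1}{12}\right) - - \frac{7}{143} = \frac{8}{3} + \frac{7}{143} = \frac{1165}{429} \approx 2.7156$)
$\left(p{\left(-7 \right)} + u\right) + H = \left(\sqrt{13} + 21\right) + \frac{1165}{429} = \left(21 + \sqrt{13}\right) + \frac{1165}{429} = \frac{10174}{429} + \sqrt{13}$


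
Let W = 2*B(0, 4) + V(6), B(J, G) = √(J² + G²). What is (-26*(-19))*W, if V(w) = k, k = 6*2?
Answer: 9880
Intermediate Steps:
B(J, G) = √(G² + J²)
k = 12
V(w) = 12
W = 20 (W = 2*√(4² + 0²) + 12 = 2*√(16 + 0) + 12 = 2*√16 + 12 = 2*4 + 12 = 8 + 12 = 20)
(-26*(-19))*W = -26*(-19)*20 = 494*20 = 9880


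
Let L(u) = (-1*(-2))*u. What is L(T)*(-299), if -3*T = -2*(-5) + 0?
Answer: 5980/3 ≈ 1993.3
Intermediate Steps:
T = -10/3 (T = -(-2*(-5) + 0)/3 = -(10 + 0)/3 = -⅓*10 = -10/3 ≈ -3.3333)
L(u) = 2*u
L(T)*(-299) = (2*(-10/3))*(-299) = -20/3*(-299) = 5980/3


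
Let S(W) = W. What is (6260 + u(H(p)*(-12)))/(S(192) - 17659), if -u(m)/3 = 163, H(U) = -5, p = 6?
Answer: -5771/17467 ≈ -0.33039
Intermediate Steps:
u(m) = -489 (u(m) = -3*163 = -489)
(6260 + u(H(p)*(-12)))/(S(192) - 17659) = (6260 - 489)/(192 - 17659) = 5771/(-17467) = 5771*(-1/17467) = -5771/17467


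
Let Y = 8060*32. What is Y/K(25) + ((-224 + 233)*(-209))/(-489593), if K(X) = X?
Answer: 25255174717/2447965 ≈ 10317.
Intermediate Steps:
Y = 257920
Y/K(25) + ((-224 + 233)*(-209))/(-489593) = 257920/25 + ((-224 + 233)*(-209))/(-489593) = 257920*(1/25) + (9*(-209))*(-1/489593) = 51584/5 - 1881*(-1/489593) = 51584/5 + 1881/489593 = 25255174717/2447965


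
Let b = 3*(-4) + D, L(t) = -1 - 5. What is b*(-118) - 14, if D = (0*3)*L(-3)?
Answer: 1402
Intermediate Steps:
L(t) = -6
D = 0 (D = (0*3)*(-6) = 0*(-6) = 0)
b = -12 (b = 3*(-4) + 0 = -12 + 0 = -12)
b*(-118) - 14 = -12*(-118) - 14 = 1416 - 14 = 1402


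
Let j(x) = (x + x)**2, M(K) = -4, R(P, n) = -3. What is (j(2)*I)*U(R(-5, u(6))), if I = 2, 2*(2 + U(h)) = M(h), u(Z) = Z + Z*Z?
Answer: -128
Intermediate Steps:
u(Z) = Z + Z**2
j(x) = 4*x**2 (j(x) = (2*x)**2 = 4*x**2)
U(h) = -4 (U(h) = -2 + (1/2)*(-4) = -2 - 2 = -4)
(j(2)*I)*U(R(-5, u(6))) = ((4*2**2)*2)*(-4) = ((4*4)*2)*(-4) = (16*2)*(-4) = 32*(-4) = -128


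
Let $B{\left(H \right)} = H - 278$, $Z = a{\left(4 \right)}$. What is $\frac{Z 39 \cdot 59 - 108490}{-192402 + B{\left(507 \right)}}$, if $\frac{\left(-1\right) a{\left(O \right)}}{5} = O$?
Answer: $\frac{154510}{192173} \approx 0.80402$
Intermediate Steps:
$a{\left(O \right)} = - 5 O$
$Z = -20$ ($Z = \left(-5\right) 4 = -20$)
$B{\left(H \right)} = -278 + H$
$\frac{Z 39 \cdot 59 - 108490}{-192402 + B{\left(507 \right)}} = \frac{\left(-20\right) 39 \cdot 59 - 108490}{-192402 + \left(-278 + 507\right)} = \frac{\left(-780\right) 59 - 108490}{-192402 + 229} = \frac{-46020 - 108490}{-192173} = \left(-154510\right) \left(- \frac{1}{192173}\right) = \frac{154510}{192173}$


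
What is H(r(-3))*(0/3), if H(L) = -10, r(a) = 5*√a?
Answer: 0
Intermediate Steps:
H(r(-3))*(0/3) = -0/3 = -10*0 = 0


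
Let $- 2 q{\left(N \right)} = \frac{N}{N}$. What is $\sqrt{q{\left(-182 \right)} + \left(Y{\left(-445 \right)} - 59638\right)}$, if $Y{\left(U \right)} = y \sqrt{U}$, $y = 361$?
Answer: $\frac{\sqrt{-238554 + 1444 i \sqrt{445}}}{2} \approx 15.56 + 244.71 i$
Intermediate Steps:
$q{\left(N \right)} = - \frac{1}{2}$ ($q{\left(N \right)} = - \frac{N \frac{1}{N}}{2} = \left(- \frac{1}{2}\right) 1 = - \frac{1}{2}$)
$Y{\left(U \right)} = 361 \sqrt{U}$
$\sqrt{q{\left(-182 \right)} + \left(Y{\left(-445 \right)} - 59638\right)} = \sqrt{- \frac{1}{2} - \left(59638 - 361 \sqrt{-445}\right)} = \sqrt{- \frac{1}{2} - \left(59638 - 361 i \sqrt{445}\right)} = \sqrt{- \frac{119277}{2} + 361 i \sqrt{445}}$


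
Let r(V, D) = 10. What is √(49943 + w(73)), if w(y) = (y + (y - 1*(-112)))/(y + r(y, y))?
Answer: √344078741/83 ≈ 223.49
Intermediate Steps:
w(y) = (112 + 2*y)/(10 + y) (w(y) = (y + (y - 1*(-112)))/(y + 10) = (y + (y + 112))/(10 + y) = (y + (112 + y))/(10 + y) = (112 + 2*y)/(10 + y))
√(49943 + w(73)) = √(49943 + 2*(56 + 73)/(10 + 73)) = √(49943 + 2*129/83) = √(49943 + 2*(1/83)*129) = √(49943 + 258/83) = √(4145527/83) = √344078741/83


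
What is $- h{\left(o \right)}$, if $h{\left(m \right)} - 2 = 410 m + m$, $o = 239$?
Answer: $-98231$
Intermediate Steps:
$h{\left(m \right)} = 2 + 411 m$ ($h{\left(m \right)} = 2 + \left(410 m + m\right) = 2 + 411 m$)
$- h{\left(o \right)} = - (2 + 411 \cdot 239) = - (2 + 98229) = \left(-1\right) 98231 = -98231$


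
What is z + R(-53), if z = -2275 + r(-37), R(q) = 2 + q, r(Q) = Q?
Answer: -2363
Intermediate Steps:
z = -2312 (z = -2275 - 37 = -2312)
z + R(-53) = -2312 + (2 - 53) = -2312 - 51 = -2363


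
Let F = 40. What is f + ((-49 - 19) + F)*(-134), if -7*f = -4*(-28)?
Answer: 3736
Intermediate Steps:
f = -16 (f = -(-4)*(-28)/7 = -⅐*112 = -16)
f + ((-49 - 19) + F)*(-134) = -16 + ((-49 - 19) + 40)*(-134) = -16 + (-68 + 40)*(-134) = -16 - 28*(-134) = -16 + 3752 = 3736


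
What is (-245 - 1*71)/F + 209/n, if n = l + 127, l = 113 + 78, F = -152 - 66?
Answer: 73025/34662 ≈ 2.1068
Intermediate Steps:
F = -218
l = 191
n = 318 (n = 191 + 127 = 318)
(-245 - 1*71)/F + 209/n = (-245 - 1*71)/(-218) + 209/318 = (-245 - 71)*(-1/218) + 209*(1/318) = -316*(-1/218) + 209/318 = 158/109 + 209/318 = 73025/34662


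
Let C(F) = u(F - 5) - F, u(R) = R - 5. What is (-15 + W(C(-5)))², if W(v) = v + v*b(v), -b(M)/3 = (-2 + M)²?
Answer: 18447025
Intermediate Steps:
b(M) = -3*(-2 + M)²
u(R) = -5 + R
C(F) = -10 (C(F) = (-5 + (F - 5)) - F = (-5 + (-5 + F)) - F = (-10 + F) - F = -10)
W(v) = v - 3*v*(-2 + v)² (W(v) = v + v*(-3*(-2 + v)²) = v - 3*v*(-2 + v)²)
(-15 + W(C(-5)))² = (-15 + (-10 - 3*(-10)*(-2 - 10)²))² = (-15 + (-10 - 3*(-10)*(-12)²))² = (-15 + (-10 - 3*(-10)*144))² = (-15 + (-10 + 4320))² = (-15 + 4310)² = 4295² = 18447025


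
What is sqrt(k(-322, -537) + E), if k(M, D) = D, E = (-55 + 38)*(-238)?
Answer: 11*sqrt(29) ≈ 59.237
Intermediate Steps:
E = 4046 (E = -17*(-238) = 4046)
sqrt(k(-322, -537) + E) = sqrt(-537 + 4046) = sqrt(3509) = 11*sqrt(29)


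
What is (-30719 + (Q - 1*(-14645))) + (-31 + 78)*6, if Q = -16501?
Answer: -32293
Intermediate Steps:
(-30719 + (Q - 1*(-14645))) + (-31 + 78)*6 = (-30719 + (-16501 - 1*(-14645))) + (-31 + 78)*6 = (-30719 + (-16501 + 14645)) + 47*6 = (-30719 - 1856) + 282 = -32575 + 282 = -32293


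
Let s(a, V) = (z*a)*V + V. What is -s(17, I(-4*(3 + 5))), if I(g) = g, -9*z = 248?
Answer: -134624/9 ≈ -14958.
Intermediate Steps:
z = -248/9 (z = -⅑*248 = -248/9 ≈ -27.556)
s(a, V) = V - 248*V*a/9 (s(a, V) = (-248*a/9)*V + V = -248*V*a/9 + V = V - 248*V*a/9)
-s(17, I(-4*(3 + 5))) = -(-4*(3 + 5))*(9 - 248*17)/9 = -(-4*8)*(9 - 4216)/9 = -(-32)*(-4207)/9 = -1*134624/9 = -134624/9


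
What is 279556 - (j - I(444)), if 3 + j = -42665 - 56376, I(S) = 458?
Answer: 379058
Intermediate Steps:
j = -99044 (j = -3 + (-42665 - 56376) = -3 - 99041 = -99044)
279556 - (j - I(444)) = 279556 - (-99044 - 1*458) = 279556 - (-99044 - 458) = 279556 - 1*(-99502) = 279556 + 99502 = 379058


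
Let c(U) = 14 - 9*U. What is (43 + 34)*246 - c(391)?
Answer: 22447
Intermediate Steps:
(43 + 34)*246 - c(391) = (43 + 34)*246 - (14 - 9*391) = 77*246 - (14 - 3519) = 18942 - 1*(-3505) = 18942 + 3505 = 22447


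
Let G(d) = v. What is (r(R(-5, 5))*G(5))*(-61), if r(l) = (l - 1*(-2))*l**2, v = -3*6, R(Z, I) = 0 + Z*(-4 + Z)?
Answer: 104502150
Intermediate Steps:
R(Z, I) = Z*(-4 + Z)
v = -18
r(l) = l**2*(2 + l) (r(l) = (l + 2)*l**2 = (2 + l)*l**2 = l**2*(2 + l))
G(d) = -18
(r(R(-5, 5))*G(5))*(-61) = (((-5*(-4 - 5))**2*(2 - 5*(-4 - 5)))*(-18))*(-61) = (((-5*(-9))**2*(2 - 5*(-9)))*(-18))*(-61) = ((45**2*(2 + 45))*(-18))*(-61) = ((2025*47)*(-18))*(-61) = (95175*(-18))*(-61) = -1713150*(-61) = 104502150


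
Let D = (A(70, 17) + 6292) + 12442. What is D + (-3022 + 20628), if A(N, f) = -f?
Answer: 36323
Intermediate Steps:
D = 18717 (D = (-1*17 + 6292) + 12442 = (-17 + 6292) + 12442 = 6275 + 12442 = 18717)
D + (-3022 + 20628) = 18717 + (-3022 + 20628) = 18717 + 17606 = 36323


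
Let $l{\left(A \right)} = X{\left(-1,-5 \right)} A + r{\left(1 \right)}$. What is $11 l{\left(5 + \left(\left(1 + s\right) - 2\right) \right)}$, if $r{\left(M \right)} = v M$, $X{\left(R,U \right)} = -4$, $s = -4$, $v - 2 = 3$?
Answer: $55$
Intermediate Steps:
$v = 5$ ($v = 2 + 3 = 5$)
$r{\left(M \right)} = 5 M$
$l{\left(A \right)} = 5 - 4 A$ ($l{\left(A \right)} = - 4 A + 5 \cdot 1 = - 4 A + 5 = 5 - 4 A$)
$11 l{\left(5 + \left(\left(1 + s\right) - 2\right) \right)} = 11 \left(5 - 4 \left(5 + \left(\left(1 - 4\right) - 2\right)\right)\right) = 11 \left(5 - 4 \left(5 - 5\right)\right) = 11 \left(5 - 0\right) = 11 \left(5 + 0\right) = 11 \cdot 5 = 55$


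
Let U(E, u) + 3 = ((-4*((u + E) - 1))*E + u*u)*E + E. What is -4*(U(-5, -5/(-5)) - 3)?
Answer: -1936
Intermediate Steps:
U(E, u) = -3 + E + E*(u**2 + E*(4 - 4*E - 4*u)) (U(E, u) = -3 + (((-4*((u + E) - 1))*E + u*u)*E + E) = -3 + (((-4*((E + u) - 1))*E + u**2)*E + E) = -3 + (((-4*(-1 + E + u))*E + u**2)*E + E) = -3 + (((4 - 4*E - 4*u)*E + u**2)*E + E) = -3 + ((E*(4 - 4*E - 4*u) + u**2)*E + E) = -3 + ((u**2 + E*(4 - 4*E - 4*u))*E + E) = -3 + (E*(u**2 + E*(4 - 4*E - 4*u)) + E) = -3 + (E + E*(u**2 + E*(4 - 4*E - 4*u))) = -3 + E + E*(u**2 + E*(4 - 4*E - 4*u)))
-4*(U(-5, -5/(-5)) - 3) = -4*((-3 - 5 - 4*(-5)**3 + 4*(-5)**2 - 5*1**2 - 4*(-5/(-5))*(-5)**2) - 3) = -4*((-3 - 5 - 4*(-125) + 4*25 - 5*(-5*(-1/5))**2 - 4*(-5*(-1/5))*25) - 3) = -4*((-3 - 5 + 500 + 100 - 5*1**2 - 4*1*25) - 3) = -4*((-3 - 5 + 500 + 100 - 5*1 - 100) - 3) = -4*((-3 - 5 + 500 + 100 - 5 - 100) - 3) = -4*(487 - 3) = -4*484 = -1936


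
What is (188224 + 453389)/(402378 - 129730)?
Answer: 641613/272648 ≈ 2.3533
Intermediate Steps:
(188224 + 453389)/(402378 - 129730) = 641613/272648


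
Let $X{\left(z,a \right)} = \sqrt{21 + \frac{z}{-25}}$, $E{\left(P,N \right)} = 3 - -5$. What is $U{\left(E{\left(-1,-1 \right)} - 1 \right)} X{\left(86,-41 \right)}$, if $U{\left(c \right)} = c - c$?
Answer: $0$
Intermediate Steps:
$E{\left(P,N \right)} = 8$ ($E{\left(P,N \right)} = 3 + 5 = 8$)
$X{\left(z,a \right)} = \sqrt{21 - \frac{z}{25}}$ ($X{\left(z,a \right)} = \sqrt{21 + z \left(- \frac{1}{25}\right)} = \sqrt{21 - \frac{z}{25}}$)
$U{\left(c \right)} = 0$
$U{\left(E{\left(-1,-1 \right)} - 1 \right)} X{\left(86,-41 \right)} = 0 \frac{\sqrt{525 - 86}}{5} = 0 \frac{\sqrt{439}}{5} = 0$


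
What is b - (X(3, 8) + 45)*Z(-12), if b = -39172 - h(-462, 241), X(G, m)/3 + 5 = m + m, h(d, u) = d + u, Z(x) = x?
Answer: -38015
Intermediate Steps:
X(G, m) = -15 + 6*m (X(G, m) = -15 + 3*(m + m) = -15 + 3*(2*m) = -15 + 6*m)
b = -38951 (b = -39172 - (-462 + 241) = -39172 - 1*(-221) = -39172 + 221 = -38951)
b - (X(3, 8) + 45)*Z(-12) = -38951 - ((-15 + 6*8) + 45)*(-12) = -38951 - ((-15 + 48) + 45)*(-12) = -38951 - (33 + 45)*(-12) = -38951 - 78*(-12) = -38951 - 1*(-936) = -38951 + 936 = -38015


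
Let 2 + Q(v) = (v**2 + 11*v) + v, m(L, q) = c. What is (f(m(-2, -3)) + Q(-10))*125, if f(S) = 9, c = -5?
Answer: -1625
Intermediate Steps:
m(L, q) = -5
Q(v) = -2 + v**2 + 12*v (Q(v) = -2 + ((v**2 + 11*v) + v) = -2 + (v**2 + 12*v) = -2 + v**2 + 12*v)
(f(m(-2, -3)) + Q(-10))*125 = (9 + (-2 + (-10)**2 + 12*(-10)))*125 = (9 + (-2 + 100 - 120))*125 = (9 - 22)*125 = -13*125 = -1625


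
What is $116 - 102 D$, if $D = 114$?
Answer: $-11512$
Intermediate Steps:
$116 - 102 D = 116 - 11628 = -11512$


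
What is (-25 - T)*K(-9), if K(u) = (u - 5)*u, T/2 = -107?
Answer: 23814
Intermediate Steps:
T = -214 (T = 2*(-107) = -214)
K(u) = u*(-5 + u) (K(u) = (-5 + u)*u = u*(-5 + u))
(-25 - T)*K(-9) = (-25 - 1*(-214))*(-9*(-5 - 9)) = (-25 + 214)*(-9*(-14)) = 189*126 = 23814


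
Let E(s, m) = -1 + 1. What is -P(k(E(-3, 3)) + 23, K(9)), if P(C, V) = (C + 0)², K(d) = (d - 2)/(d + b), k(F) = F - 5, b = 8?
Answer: -324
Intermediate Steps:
E(s, m) = 0
k(F) = -5 + F
K(d) = (-2 + d)/(8 + d) (K(d) = (d - 2)/(d + 8) = (-2 + d)/(8 + d))
P(C, V) = C²
-P(k(E(-3, 3)) + 23, K(9)) = -((-5 + 0) + 23)² = -(-5 + 23)² = -1*18² = -1*324 = -324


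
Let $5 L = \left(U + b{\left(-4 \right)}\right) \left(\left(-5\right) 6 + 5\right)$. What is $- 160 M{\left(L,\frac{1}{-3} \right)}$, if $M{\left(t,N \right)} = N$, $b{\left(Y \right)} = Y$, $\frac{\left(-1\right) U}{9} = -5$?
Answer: $\frac{160}{3} \approx 53.333$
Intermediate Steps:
$U = 45$ ($U = \left(-9\right) \left(-5\right) = 45$)
$L = -205$ ($L = \frac{\left(45 - 4\right) \left(\left(-5\right) 6 + 5\right)}{5} = \frac{41 \left(-30 + 5\right)}{5} = \frac{41 \left(-25\right)}{5} = \frac{1}{5} \left(-1025\right) = -205$)
$- 160 M{\left(L,\frac{1}{-3} \right)} = - \frac{160}{-3} = \left(-160\right) \left(- \frac{1}{3}\right) = \frac{160}{3}$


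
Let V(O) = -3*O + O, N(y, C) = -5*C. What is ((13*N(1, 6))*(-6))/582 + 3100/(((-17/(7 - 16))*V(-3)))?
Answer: 457680/1649 ≈ 277.55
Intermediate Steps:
V(O) = -2*O
((13*N(1, 6))*(-6))/582 + 3100/(((-17/(7 - 16))*V(-3))) = ((13*(-5*6))*(-6))/582 + 3100/(((-17/(7 - 16))*(-2*(-3)))) = ((13*(-30))*(-6))*(1/582) + 3100/(((-17/(-9))*6)) = -390*(-6)*(1/582) + 3100/((-⅑*(-17)*6)) = 2340*(1/582) + 3100/(((17/9)*6)) = 390/97 + 3100/(34/3) = 390/97 + 3100*(3/34) = 390/97 + 4650/17 = 457680/1649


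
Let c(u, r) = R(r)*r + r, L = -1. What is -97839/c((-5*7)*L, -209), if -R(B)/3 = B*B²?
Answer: 97839/5724089492 ≈ 1.7093e-5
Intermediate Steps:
R(B) = -3*B³ (R(B) = -3*B*B² = -3*B³)
c(u, r) = r - 3*r⁴ (c(u, r) = (-3*r³)*r + r = -3*r⁴ + r = r - 3*r⁴)
-97839/c((-5*7)*L, -209) = -97839/(-209 - 3*(-209)⁴) = -97839/(-209 - 3*1908029761) = -97839/(-209 - 5724089283) = -97839/(-5724089492) = -97839*(-1/5724089492) = 97839/5724089492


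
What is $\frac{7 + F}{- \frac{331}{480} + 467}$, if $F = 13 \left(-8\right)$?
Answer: $- \frac{46560}{223829} \approx -0.20802$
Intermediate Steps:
$F = -104$
$\frac{7 + F}{- \frac{331}{480} + 467} = \frac{7 - 104}{- \frac{331}{480} + 467} = - \frac{97}{\left(-331\right) \frac{1}{480} + 467} = - \frac{97}{- \frac{331}{480} + 467} = - \frac{97}{\frac{223829}{480}} = \left(-97\right) \frac{480}{223829} = - \frac{46560}{223829}$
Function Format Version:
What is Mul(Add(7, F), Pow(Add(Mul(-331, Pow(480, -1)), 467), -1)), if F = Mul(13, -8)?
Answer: Rational(-46560, 223829) ≈ -0.20802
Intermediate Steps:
F = -104
Mul(Add(7, F), Pow(Add(Mul(-331, Pow(480, -1)), 467), -1)) = Mul(Add(7, -104), Pow(Add(Mul(-331, Pow(480, -1)), 467), -1)) = Mul(-97, Pow(Add(Mul(-331, Rational(1, 480)), 467), -1)) = Mul(-97, Pow(Add(Rational(-331, 480), 467), -1)) = Mul(-97, Pow(Rational(223829, 480), -1)) = Mul(-97, Rational(480, 223829)) = Rational(-46560, 223829)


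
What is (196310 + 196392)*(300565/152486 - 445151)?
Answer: -13328108512098171/76243 ≈ -1.7481e+11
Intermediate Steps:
(196310 + 196392)*(300565/152486 - 445151) = 392702*(300565*(1/152486) - 445151) = 392702*(300565/152486 - 445151) = 392702*(-67878994821/152486) = -13328108512098171/76243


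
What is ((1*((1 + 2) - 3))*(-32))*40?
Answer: 0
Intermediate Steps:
((1*((1 + 2) - 3))*(-32))*40 = ((1*(3 - 3))*(-32))*40 = ((1*0)*(-32))*40 = (0*(-32))*40 = 0*40 = 0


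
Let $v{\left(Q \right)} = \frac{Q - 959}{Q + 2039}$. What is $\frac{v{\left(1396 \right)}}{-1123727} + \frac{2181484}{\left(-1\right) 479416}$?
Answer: $- \frac{2105133336734093}{462636709072230} \approx -4.5503$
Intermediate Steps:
$v{\left(Q \right)} = \frac{-959 + Q}{2039 + Q}$
$\frac{v{\left(1396 \right)}}{-1123727} + \frac{2181484}{\left(-1\right) 479416} = \frac{\frac{1}{2039 + 1396} \left(-959 + 1396\right)}{-1123727} + \frac{2181484}{\left(-1\right) 479416} = \frac{1}{3435} \cdot 437 \left(- \frac{1}{1123727}\right) + \frac{2181484}{-479416} = \frac{1}{3435} \cdot 437 \left(- \frac{1}{1123727}\right) + 2181484 \left(- \frac{1}{479416}\right) = \frac{437}{3435} \left(- \frac{1}{1123727}\right) - \frac{545371}{119854} = - \frac{437}{3860002245} - \frac{545371}{119854} = - \frac{2105133336734093}{462636709072230}$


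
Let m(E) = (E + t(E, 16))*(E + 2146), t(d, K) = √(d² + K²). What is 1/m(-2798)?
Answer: -1399/83456 - √1957265/83456 ≈ -0.033527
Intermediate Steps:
t(d, K) = √(K² + d²)
m(E) = (2146 + E)*(E + √(256 + E²)) (m(E) = (E + √(16² + E²))*(E + 2146) = (E + √(256 + E²))*(2146 + E) = (2146 + E)*(E + √(256 + E²)))
1/m(-2798) = 1/((-2798)² + 2146*(-2798) + 2146*√(256 + (-2798)²) - 2798*√(256 + (-2798)²)) = 1/(7828804 - 6004508 + 2146*√(256 + 7828804) - 2798*√(256 + 7828804)) = 1/(7828804 - 6004508 + 2146*√7829060 - 5596*√1957265) = 1/(7828804 - 6004508 + 2146*(2*√1957265) - 5596*√1957265) = 1/(7828804 - 6004508 + 4292*√1957265 - 5596*√1957265) = 1/(1824296 - 1304*√1957265)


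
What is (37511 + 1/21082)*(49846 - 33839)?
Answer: 12658446096321/21082 ≈ 6.0044e+8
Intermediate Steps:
(37511 + 1/21082)*(49846 - 33839) = (37511 + 1/21082)*16007 = (790806903/21082)*16007 = 12658446096321/21082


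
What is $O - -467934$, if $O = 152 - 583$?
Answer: $467503$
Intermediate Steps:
$O = -431$ ($O = 152 - 583 = -431$)
$O - -467934 = -431 - -467934 = -431 + 467934 = 467503$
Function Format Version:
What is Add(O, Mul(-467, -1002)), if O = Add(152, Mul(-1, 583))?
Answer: 467503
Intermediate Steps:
O = -431 (O = Add(152, -583) = -431)
Add(O, Mul(-467, -1002)) = Add(-431, Mul(-467, -1002)) = Add(-431, 467934) = 467503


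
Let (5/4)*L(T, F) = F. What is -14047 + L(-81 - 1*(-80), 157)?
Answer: -69607/5 ≈ -13921.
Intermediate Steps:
L(T, F) = 4*F/5
-14047 + L(-81 - 1*(-80), 157) = -14047 + (⅘)*157 = -14047 + 628/5 = -69607/5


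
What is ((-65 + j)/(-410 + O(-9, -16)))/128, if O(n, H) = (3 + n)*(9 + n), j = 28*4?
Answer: -47/52480 ≈ -0.00089558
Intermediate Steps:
j = 112
((-65 + j)/(-410 + O(-9, -16)))/128 = ((-65 + 112)/(-410 + (27 + (-9)² + 12*(-9))))/128 = (47/(-410 + (27 + 81 - 108)))*(1/128) = (47/(-410 + 0))*(1/128) = (47/(-410))*(1/128) = (47*(-1/410))*(1/128) = -47/410*1/128 = -47/52480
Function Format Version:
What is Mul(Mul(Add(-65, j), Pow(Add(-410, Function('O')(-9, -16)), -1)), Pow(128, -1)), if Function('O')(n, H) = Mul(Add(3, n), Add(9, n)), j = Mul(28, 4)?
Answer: Rational(-47, 52480) ≈ -0.00089558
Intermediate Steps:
j = 112
Mul(Mul(Add(-65, j), Pow(Add(-410, Function('O')(-9, -16)), -1)), Pow(128, -1)) = Mul(Mul(Add(-65, 112), Pow(Add(-410, Add(27, Pow(-9, 2), Mul(12, -9))), -1)), Pow(128, -1)) = Mul(Mul(47, Pow(Add(-410, Add(27, 81, -108)), -1)), Rational(1, 128)) = Mul(Mul(47, Pow(Add(-410, 0), -1)), Rational(1, 128)) = Mul(Mul(47, Pow(-410, -1)), Rational(1, 128)) = Mul(Mul(47, Rational(-1, 410)), Rational(1, 128)) = Mul(Rational(-47, 410), Rational(1, 128)) = Rational(-47, 52480)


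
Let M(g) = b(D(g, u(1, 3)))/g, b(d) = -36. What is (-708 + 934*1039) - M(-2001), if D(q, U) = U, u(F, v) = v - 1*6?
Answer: 646801894/667 ≈ 9.6972e+5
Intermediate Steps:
u(F, v) = -6 + v (u(F, v) = v - 6 = -6 + v)
M(g) = -36/g
(-708 + 934*1039) - M(-2001) = (-708 + 934*1039) - (-36)/(-2001) = (-708 + 970426) - (-36)*(-1)/2001 = 969718 - 1*12/667 = 969718 - 12/667 = 646801894/667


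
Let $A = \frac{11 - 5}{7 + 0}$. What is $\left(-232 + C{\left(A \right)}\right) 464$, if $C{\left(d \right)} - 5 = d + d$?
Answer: $- \frac{731728}{7} \approx -1.0453 \cdot 10^{5}$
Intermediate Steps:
$A = \frac{6}{7} \approx 0.85714$
$C{\left(d \right)} = 5 + 2 d$ ($C{\left(d \right)} = 5 + \left(d + d\right) = 5 + 2 d$)
$\left(-232 + C{\left(A \right)}\right) 464 = \left(-232 + \left(5 + 2 \cdot \frac{6}{7}\right)\right) 464 = \left(-232 + \left(5 + \frac{12}{7}\right)\right) 464 = \left(-232 + \frac{47}{7}\right) 464 = \left(- \frac{1577}{7}\right) 464 = - \frac{731728}{7}$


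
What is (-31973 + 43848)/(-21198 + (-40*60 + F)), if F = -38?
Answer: -625/1244 ≈ -0.50241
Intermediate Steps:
(-31973 + 43848)/(-21198 + (-40*60 + F)) = (-31973 + 43848)/(-21198 + (-40*60 - 38)) = 11875/(-21198 + (-2400 - 38)) = 11875/(-21198 - 2438) = 11875/(-23636) = 11875*(-1/23636) = -625/1244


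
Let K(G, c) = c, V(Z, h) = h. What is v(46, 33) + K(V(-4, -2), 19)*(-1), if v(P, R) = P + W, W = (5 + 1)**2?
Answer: 63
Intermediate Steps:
W = 36 (W = 6**2 = 36)
v(P, R) = 36 + P (v(P, R) = P + 36 = 36 + P)
v(46, 33) + K(V(-4, -2), 19)*(-1) = (36 + 46) + 19*(-1) = 82 - 19 = 63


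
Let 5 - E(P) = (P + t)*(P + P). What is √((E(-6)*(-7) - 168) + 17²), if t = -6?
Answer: √1094 ≈ 33.076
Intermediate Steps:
E(P) = 5 - 2*P*(-6 + P) (E(P) = 5 - (P - 6)*(P + P) = 5 - (-6 + P)*2*P = 5 - 2*P*(-6 + P))
√((E(-6)*(-7) - 168) + 17²) = √(((5 - 2*(-6)² + 12*(-6))*(-7) - 168) + 17²) = √(((5 - 2*36 - 72)*(-7) - 168) + 289) = √(((5 - 72 - 72)*(-7) - 168) + 289) = √((-139*(-7) - 168) + 289) = √((973 - 168) + 289) = √(805 + 289) = √1094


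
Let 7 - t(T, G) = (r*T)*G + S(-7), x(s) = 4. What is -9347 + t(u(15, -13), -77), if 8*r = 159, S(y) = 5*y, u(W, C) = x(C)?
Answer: -6367/2 ≈ -3183.5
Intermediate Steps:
u(W, C) = 4
r = 159/8 (r = (⅛)*159 = 159/8 ≈ 19.875)
t(T, G) = 42 - 159*G*T/8 (t(T, G) = 7 - ((159*T/8)*G + 5*(-7)) = 7 - (159*G*T/8 - 35) = 7 - (-35 + 159*G*T/8) = 7 + (35 - 159*G*T/8) = 42 - 159*G*T/8)
-9347 + t(u(15, -13), -77) = -9347 + (42 - 159/8*(-77)*4) = -9347 + (42 + 12243/2) = -9347 + 12327/2 = -6367/2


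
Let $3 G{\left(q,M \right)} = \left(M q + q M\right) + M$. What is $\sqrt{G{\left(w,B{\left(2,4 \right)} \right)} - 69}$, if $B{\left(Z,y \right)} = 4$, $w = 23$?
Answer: $\frac{i \sqrt{57}}{3} \approx 2.5166 i$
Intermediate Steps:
$G{\left(q,M \right)} = \frac{M}{3} + \frac{2 M q}{3}$ ($G{\left(q,M \right)} = \frac{\left(M q + q M\right) + M}{3} = \frac{\left(M q + M q\right) + M}{3} = \frac{2 M q + M}{3} = \frac{M + 2 M q}{3} = \frac{M}{3} + \frac{2 M q}{3}$)
$\sqrt{G{\left(w,B{\left(2,4 \right)} \right)} - 69} = \sqrt{\frac{1}{3} \cdot 4 \left(1 + 2 \cdot 23\right) - 69} = \sqrt{\frac{1}{3} \cdot 4 \left(1 + 46\right) - 69} = \sqrt{\frac{1}{3} \cdot 4 \cdot 47 - 69} = \sqrt{\frac{188}{3} - 69} = \sqrt{- \frac{19}{3}} = \frac{i \sqrt{57}}{3}$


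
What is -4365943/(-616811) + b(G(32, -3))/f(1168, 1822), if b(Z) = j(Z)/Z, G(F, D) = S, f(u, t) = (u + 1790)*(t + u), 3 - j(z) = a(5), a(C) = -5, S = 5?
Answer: 218406304157/30855970275 ≈ 7.0782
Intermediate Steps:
j(z) = 8 (j(z) = 3 - 1*(-5) = 3 + 5 = 8)
f(u, t) = (1790 + u)*(t + u)
G(F, D) = 5
b(Z) = 8/Z
-4365943/(-616811) + b(G(32, -3))/f(1168, 1822) = -4365943/(-616811) + (8/5)/(1168² + 1790*1822 + 1790*1168 + 1822*1168) = -4365943*(-1/616811) + (8*(⅕))/(1364224 + 3261380 + 2090720 + 2128096) = 4365943/616811 + (8/5)/8844420 = 4365943/616811 + (8/5)*(1/8844420) = 4365943/616811 + 2/11055525 = 218406304157/30855970275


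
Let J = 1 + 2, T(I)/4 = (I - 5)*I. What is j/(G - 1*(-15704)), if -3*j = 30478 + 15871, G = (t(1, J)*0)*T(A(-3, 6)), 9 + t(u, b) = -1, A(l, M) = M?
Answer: -46349/47112 ≈ -0.98380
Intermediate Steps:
T(I) = 4*I*(-5 + I) (T(I) = 4*((I - 5)*I) = 4*((-5 + I)*I) = 4*(I*(-5 + I)) = 4*I*(-5 + I))
J = 3
t(u, b) = -10 (t(u, b) = -9 - 1 = -10)
G = 0 (G = (-10*0)*(4*6*(-5 + 6)) = 0*(4*6*1) = 0*24 = 0)
j = -46349/3 (j = -(30478 + 15871)/3 = -1/3*46349 = -46349/3 ≈ -15450.)
j/(G - 1*(-15704)) = -46349/(3*(0 - 1*(-15704))) = -46349/(3*(0 + 15704)) = -46349/3/15704 = -46349/3*1/15704 = -46349/47112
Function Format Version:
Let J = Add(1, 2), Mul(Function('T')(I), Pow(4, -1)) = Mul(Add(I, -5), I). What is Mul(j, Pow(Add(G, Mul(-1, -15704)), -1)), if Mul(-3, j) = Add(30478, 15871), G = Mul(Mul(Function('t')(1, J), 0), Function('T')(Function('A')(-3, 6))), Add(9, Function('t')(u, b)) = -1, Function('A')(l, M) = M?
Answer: Rational(-46349, 47112) ≈ -0.98380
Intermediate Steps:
Function('T')(I) = Mul(4, I, Add(-5, I)) (Function('T')(I) = Mul(4, Mul(Add(I, -5), I)) = Mul(4, Mul(Add(-5, I), I)) = Mul(4, Mul(I, Add(-5, I))) = Mul(4, I, Add(-5, I)))
J = 3
Function('t')(u, b) = -10 (Function('t')(u, b) = Add(-9, -1) = -10)
G = 0 (G = Mul(Mul(-10, 0), Mul(4, 6, Add(-5, 6))) = Mul(0, Mul(4, 6, 1)) = Mul(0, 24) = 0)
j = Rational(-46349, 3) (j = Mul(Rational(-1, 3), Add(30478, 15871)) = Mul(Rational(-1, 3), 46349) = Rational(-46349, 3) ≈ -15450.)
Mul(j, Pow(Add(G, Mul(-1, -15704)), -1)) = Mul(Rational(-46349, 3), Pow(Add(0, Mul(-1, -15704)), -1)) = Mul(Rational(-46349, 3), Pow(Add(0, 15704), -1)) = Mul(Rational(-46349, 3), Pow(15704, -1)) = Mul(Rational(-46349, 3), Rational(1, 15704)) = Rational(-46349, 47112)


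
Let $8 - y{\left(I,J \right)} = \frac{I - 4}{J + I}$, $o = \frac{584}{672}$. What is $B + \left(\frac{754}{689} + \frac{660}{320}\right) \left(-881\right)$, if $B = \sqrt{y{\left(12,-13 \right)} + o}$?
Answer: $- \frac{2358437}{848} + \frac{\sqrt{29757}}{42} \approx -2777.1$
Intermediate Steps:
$o = \frac{73}{84}$ ($o = 584 \cdot \frac{1}{672} = \frac{73}{84} \approx 0.86905$)
$y{\left(I,J \right)} = 8 - \frac{-4 + I}{I + J}$ ($y{\left(I,J \right)} = 8 - \frac{I - 4}{J + I} = 8 - \frac{-4 + I}{I + J}$)
$B = \frac{\sqrt{29757}}{42}$ ($B = \sqrt{\frac{4 + 7 \cdot 12 + 8 \left(-13\right)}{12 - 13} + \frac{73}{84}} = \sqrt{\frac{4 + 84 - 104}{-1} + \frac{73}{84}} = \sqrt{\left(-1\right) \left(-16\right) + \frac{73}{84}} = \sqrt{16 + \frac{73}{84}} = \sqrt{\frac{1417}{84}} = \frac{\sqrt{29757}}{42} \approx 4.1072$)
$B + \left(\frac{754}{689} + \frac{660}{320}\right) \left(-881\right) = \frac{\sqrt{29757}}{42} + \left(\frac{754}{689} + \frac{660}{320}\right) \left(-881\right) = \frac{\sqrt{29757}}{42} + \left(754 \cdot \frac{1}{689} + 660 \cdot \frac{1}{320}\right) \left(-881\right) = \frac{\sqrt{29757}}{42} + \left(\frac{58}{53} + \frac{33}{16}\right) \left(-881\right) = \frac{\sqrt{29757}}{42} + \frac{2677}{848} \left(-881\right) = \frac{\sqrt{29757}}{42} - \frac{2358437}{848} = - \frac{2358437}{848} + \frac{\sqrt{29757}}{42}$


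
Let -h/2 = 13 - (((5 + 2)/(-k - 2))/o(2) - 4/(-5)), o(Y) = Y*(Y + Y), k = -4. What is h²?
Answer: 885481/1600 ≈ 553.43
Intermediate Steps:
o(Y) = 2*Y² (o(Y) = Y*(2*Y) = 2*Y²)
h = -941/40 (h = -2*(13 - (((5 + 2)/(-1*(-4) - 2))/((2*2²)) - 4/(-5))) = -2*(13 - ((7/(4 - 2))/((2*4)) - 4*(-⅕))) = -2*(13 - ((7/2)/8 + ⅘)) = -2*(13 - ((7*(½))*(⅛) + ⅘)) = -2*(13 - ((7/2)*(⅛) + ⅘)) = -2*(13 - (7/16 + ⅘)) = -2*(13 - 1*99/80) = -2*(13 - 99/80) = -2*941/80 = -941/40 ≈ -23.525)
h² = (-941/40)² = 885481/1600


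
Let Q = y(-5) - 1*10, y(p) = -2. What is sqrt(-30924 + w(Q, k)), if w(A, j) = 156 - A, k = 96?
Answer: 2*I*sqrt(7689) ≈ 175.37*I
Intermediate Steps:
Q = -12 (Q = -2 - 1*10 = -2 - 10 = -12)
sqrt(-30924 + w(Q, k)) = sqrt(-30924 + (156 - 1*(-12))) = sqrt(-30924 + (156 + 12)) = sqrt(-30924 + 168) = sqrt(-30756) = 2*I*sqrt(7689)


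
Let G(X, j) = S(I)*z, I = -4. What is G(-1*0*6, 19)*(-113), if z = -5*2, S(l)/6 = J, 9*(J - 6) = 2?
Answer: 126560/3 ≈ 42187.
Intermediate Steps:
J = 56/9 (J = 6 + (⅑)*2 = 6 + 2/9 = 56/9 ≈ 6.2222)
S(l) = 112/3 (S(l) = 6*(56/9) = 112/3)
z = -10
G(X, j) = -1120/3 (G(X, j) = (112/3)*(-10) = -1120/3)
G(-1*0*6, 19)*(-113) = -1120/3*(-113) = 126560/3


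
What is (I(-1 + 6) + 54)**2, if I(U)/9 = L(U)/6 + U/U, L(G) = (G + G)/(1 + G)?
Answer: 17161/4 ≈ 4290.3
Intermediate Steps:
L(G) = 2*G/(1 + G) (L(G) = (2*G)/(1 + G) = 2*G/(1 + G))
I(U) = 9 + 3*U/(1 + U) (I(U) = 9*((2*U/(1 + U))/6 + U/U) = 9*((2*U/(1 + U))*(1/6) + 1) = 9*(U/(3*(1 + U)) + 1) = 9*(1 + U/(3*(1 + U))) = 9 + 3*U/(1 + U))
(I(-1 + 6) + 54)**2 = (3*(3 + 4*(-1 + 6))/(1 + (-1 + 6)) + 54)**2 = (3*(3 + 4*5)/(1 + 5) + 54)**2 = (3*(3 + 20)/6 + 54)**2 = (3*(1/6)*23 + 54)**2 = (23/2 + 54)**2 = (131/2)**2 = 17161/4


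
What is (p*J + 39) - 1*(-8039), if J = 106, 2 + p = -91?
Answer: -1780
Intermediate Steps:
p = -93 (p = -2 - 91 = -93)
(p*J + 39) - 1*(-8039) = (-93*106 + 39) - 1*(-8039) = (-9858 + 39) + 8039 = -9819 + 8039 = -1780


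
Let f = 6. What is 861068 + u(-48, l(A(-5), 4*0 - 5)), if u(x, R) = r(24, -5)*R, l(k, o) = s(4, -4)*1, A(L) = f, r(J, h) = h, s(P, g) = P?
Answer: 861048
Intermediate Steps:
A(L) = 6
l(k, o) = 4 (l(k, o) = 4*1 = 4)
u(x, R) = -5*R
861068 + u(-48, l(A(-5), 4*0 - 5)) = 861068 - 5*4 = 861068 - 20 = 861048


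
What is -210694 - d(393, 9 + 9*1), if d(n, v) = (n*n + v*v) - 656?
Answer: -364811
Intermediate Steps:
d(n, v) = -656 + n² + v² (d(n, v) = (n² + v²) - 656 = -656 + n² + v²)
-210694 - d(393, 9 + 9*1) = -210694 - (-656 + 393² + (9 + 9*1)²) = -210694 - (-656 + 154449 + (9 + 9)²) = -210694 - (-656 + 154449 + 18²) = -210694 - (-656 + 154449 + 324) = -210694 - 1*154117 = -210694 - 154117 = -364811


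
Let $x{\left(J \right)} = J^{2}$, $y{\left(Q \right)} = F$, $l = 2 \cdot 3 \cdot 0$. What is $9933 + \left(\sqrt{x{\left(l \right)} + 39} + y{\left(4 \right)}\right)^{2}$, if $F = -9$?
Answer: $10053 - 18 \sqrt{39} \approx 9940.6$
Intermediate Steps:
$l = 0$ ($l = 6 \cdot 0 = 0$)
$y{\left(Q \right)} = -9$
$9933 + \left(\sqrt{x{\left(l \right)} + 39} + y{\left(4 \right)}\right)^{2} = 9933 + \left(\sqrt{0^{2} + 39} - 9\right)^{2} = 9933 + \left(\sqrt{0 + 39} - 9\right)^{2} = 9933 + \left(\sqrt{39} - 9\right)^{2} = 9933 + \left(-9 + \sqrt{39}\right)^{2}$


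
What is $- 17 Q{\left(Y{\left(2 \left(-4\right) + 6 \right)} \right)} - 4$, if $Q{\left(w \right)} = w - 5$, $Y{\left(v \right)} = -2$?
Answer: $115$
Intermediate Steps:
$Q{\left(w \right)} = -5 + w$ ($Q{\left(w \right)} = w - 5 = -5 + w$)
$- 17 Q{\left(Y{\left(2 \left(-4\right) + 6 \right)} \right)} - 4 = - 17 \left(-5 - 2\right) - 4 = \left(-17\right) \left(-7\right) - 4 = 119 - 4 = 115$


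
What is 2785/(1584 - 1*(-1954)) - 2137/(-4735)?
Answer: 20747681/16752430 ≈ 1.2385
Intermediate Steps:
2785/(1584 - 1*(-1954)) - 2137/(-4735) = 2785/(1584 + 1954) - 2137*(-1/4735) = 2785/3538 + 2137/4735 = 20747681/16752430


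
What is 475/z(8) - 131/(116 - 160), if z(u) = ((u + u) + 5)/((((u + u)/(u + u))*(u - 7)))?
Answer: 23651/924 ≈ 25.596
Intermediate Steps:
z(u) = (5 + 2*u)/(-7 + u) (z(u) = (2*u + 5)/((((2*u)/((2*u)))*(-7 + u))) = (5 + 2*u)/((((2*u)*(1/(2*u)))*(-7 + u))) = (5 + 2*u)/((1*(-7 + u))) = (5 + 2*u)/(-7 + u))
475/z(8) - 131/(116 - 160) = 475/(((5 + 2*8)/(-7 + 8))) - 131/(116 - 160) = 475/(((5 + 16)/1)) - 131/(-44) = 475/((1*21)) - 131*(-1/44) = 475/21 + 131/44 = 23651/924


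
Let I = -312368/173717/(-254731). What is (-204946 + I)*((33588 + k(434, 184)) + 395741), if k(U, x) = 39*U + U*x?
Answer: -4771346425946083204914/44251105127 ≈ -1.0782e+11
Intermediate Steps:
I = 312368/44251105127 (I = -312368*1/173717*(-1/254731) = -312368/173717*(-1/254731) = 312368/44251105127 ≈ 7.0590e-6)
(-204946 + I)*((33588 + k(434, 184)) + 395741) = (-204946 + 312368/44251105127)*((33588 + 434*(39 + 184)) + 395741) = -9069086991045774*((33588 + 434*223) + 395741)/44251105127 = -9069086991045774*((33588 + 96782) + 395741)/44251105127 = -9069086991045774*(130370 + 395741)/44251105127 = -9069086991045774/44251105127*526111 = -4771346425946083204914/44251105127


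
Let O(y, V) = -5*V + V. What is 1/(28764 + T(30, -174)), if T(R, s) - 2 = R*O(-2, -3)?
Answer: 1/29126 ≈ 3.4334e-5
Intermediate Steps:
O(y, V) = -4*V
T(R, s) = 2 + 12*R (T(R, s) = 2 + R*(-4*(-3)) = 2 + R*12 = 2 + 12*R)
1/(28764 + T(30, -174)) = 1/(28764 + (2 + 12*30)) = 1/(28764 + (2 + 360)) = 1/(28764 + 362) = 1/29126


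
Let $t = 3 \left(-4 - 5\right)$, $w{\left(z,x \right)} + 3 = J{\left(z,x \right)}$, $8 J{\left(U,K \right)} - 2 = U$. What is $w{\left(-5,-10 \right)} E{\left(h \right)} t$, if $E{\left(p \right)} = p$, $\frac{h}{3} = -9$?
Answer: $- \frac{19683}{8} \approx -2460.4$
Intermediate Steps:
$h = -27$ ($h = 3 \left(-9\right) = -27$)
$J{\left(U,K \right)} = \frac{1}{4} + \frac{U}{8}$
$w{\left(z,x \right)} = - \frac{11}{4} + \frac{z}{8}$ ($w{\left(z,x \right)} = -3 + \left(\frac{1}{4} + \frac{z}{8}\right) = - \frac{11}{4} + \frac{z}{8}$)
$t = -27$ ($t = 3 \left(-9\right) = -27$)
$w{\left(-5,-10 \right)} E{\left(h \right)} t = \left(- \frac{11}{4} + \frac{1}{8} \left(-5\right)\right) \left(-27\right) \left(-27\right) = \left(- \frac{11}{4} - \frac{5}{8}\right) \left(-27\right) \left(-27\right) = \left(- \frac{27}{8}\right) \left(-27\right) \left(-27\right) = \frac{729}{8} \left(-27\right) = - \frac{19683}{8}$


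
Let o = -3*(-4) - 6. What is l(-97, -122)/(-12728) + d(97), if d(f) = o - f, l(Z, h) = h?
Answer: -579063/6364 ≈ -90.990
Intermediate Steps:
o = 6 (o = 12 - 6 = 6)
d(f) = 6 - f
l(-97, -122)/(-12728) + d(97) = -122/(-12728) + (6 - 1*97) = -122*(-1/12728) + (6 - 97) = 61/6364 - 91 = -579063/6364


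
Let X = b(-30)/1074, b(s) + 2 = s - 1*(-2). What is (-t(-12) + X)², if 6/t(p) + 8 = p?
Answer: 237169/3204100 ≈ 0.074021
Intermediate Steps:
t(p) = 6/(-8 + p)
b(s) = s (b(s) = -2 + (s - 1*(-2)) = -2 + (s + 2) = -2 + (2 + s) = s)
X = -5/179 (X = -30/1074 = -30*1/1074 = -5/179 ≈ -0.027933)
(-t(-12) + X)² = (-6/(-8 - 12) - 5/179)² = (-6/(-20) - 5/179)² = (-6*(-1)/20 - 5/179)² = (-1*(-3/10) - 5/179)² = (3/10 - 5/179)² = (487/1790)² = 237169/3204100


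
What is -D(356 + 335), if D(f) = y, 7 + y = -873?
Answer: 880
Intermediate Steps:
y = -880 (y = -7 - 873 = -880)
D(f) = -880
-D(356 + 335) = -1*(-880) = 880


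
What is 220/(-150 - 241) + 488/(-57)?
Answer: -203348/22287 ≈ -9.1241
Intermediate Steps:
220/(-150 - 241) + 488/(-57) = 220/(-391) + 488*(-1/57) = 220*(-1/391) - 488/57 = -220/391 - 488/57 = -203348/22287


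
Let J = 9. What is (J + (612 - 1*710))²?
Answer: 7921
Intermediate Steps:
(J + (612 - 1*710))² = (9 + (612 - 1*710))² = (9 + (612 - 710))² = (9 - 98)² = (-89)² = 7921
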